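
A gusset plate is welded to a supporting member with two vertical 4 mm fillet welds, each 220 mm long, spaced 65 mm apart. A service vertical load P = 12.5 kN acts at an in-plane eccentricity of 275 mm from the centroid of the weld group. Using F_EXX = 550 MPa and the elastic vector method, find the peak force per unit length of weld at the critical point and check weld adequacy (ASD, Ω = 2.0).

Total weld length L_w = 440 mm. Treat welds as unit-width lines.
Polar moment about centroid: J = 2[d³/12 + d(b/2)²] = 2[220³/12 + 220×32.5²] = 2239000 mm³.
Direct shear f_v = P/L_w = 12.5×10³ / 440 = 28.41 N/mm (vertical).
Torsion M = P·e = 12.5×10³ × 275 = 3437500 N·mm.
Critical point at (x, y) = (32.5, 110) from centroid. f_tx = M·y/J = 168.8 N/mm; f_ty = M·x/J = 49.89 N/mm.
Resultant f_max = √[f_tx² + (f_v + f_ty)²] = √[168.8² + (28.41 + 49.89)²] = 186.1 N/mm.
Capacity per unit length: r_n/Ω = (1/2.0) × 0.6 × 550 × (0.707 × 4) = 466.6 N/mm.
186.1 ≤ 466.6 → adequate.

f_max ≈ 186 N/mm; adequate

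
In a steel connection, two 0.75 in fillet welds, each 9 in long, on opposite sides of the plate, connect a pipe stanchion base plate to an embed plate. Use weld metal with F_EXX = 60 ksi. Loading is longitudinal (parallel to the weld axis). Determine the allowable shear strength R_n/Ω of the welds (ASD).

Effective throat t_e = 0.707 × 0.75 = 0.5302 in.
Total length L = 18 in; A_we = 0.5302 × 18 = 9.544 in².
F_nw = 0.6 F_EXX = 0.6 × 60 = 36 ksi.
R_n = 36 × 9.544 = 343.6 kip; R_n/Ω = 343.6/2.0 = 171.8 kip.

R_n/Ω ≈ 172 kip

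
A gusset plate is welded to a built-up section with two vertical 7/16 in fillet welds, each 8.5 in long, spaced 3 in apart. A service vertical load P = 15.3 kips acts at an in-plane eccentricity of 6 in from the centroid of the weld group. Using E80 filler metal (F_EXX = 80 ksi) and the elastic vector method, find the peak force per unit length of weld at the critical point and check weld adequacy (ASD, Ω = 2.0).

Total weld length L_w = 17 in. Treat welds as unit-width lines.
Polar moment about centroid: J = 2[d³/12 + d(b/2)²] = 2[8.5³/12 + 8.5×1.5²] = 140.6 in³.
Direct shear f_v = P/L_w = 15.3 / 17 = 0.9 kip/in (vertical).
Torsion M = P·e = 15.3 × 6 = 91.8 kip·in.
Critical point at (x, y) = (1.5, 4.25) from centroid. f_tx = M·y/J = 2.775 kip/in; f_ty = M·x/J = 0.9793 kip/in.
Resultant f_max = √[f_tx² + (f_v + f_ty)²] = √[2.775² + (0.9 + 0.9793)²] = 3.351 kip/in.
Capacity per unit length: r_n/Ω = (1/2.0) × 0.6 × 80 × (0.707 × 0.4375) = 7.423 kip/in.
3.351 ≤ 7.423 → adequate.

f_max ≈ 3.35 kip/in; adequate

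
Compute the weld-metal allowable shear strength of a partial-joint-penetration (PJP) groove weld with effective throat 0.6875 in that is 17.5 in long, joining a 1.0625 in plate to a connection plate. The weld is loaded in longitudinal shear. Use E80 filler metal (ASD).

E80XX → F_EXX = 80 ksi.
Effective throat (given) t_e = 0.6875 in.
A_we = 0.6875 × 17.5 = 12.03 in².
F_nw = 0.6 F_EXX = 48 ksi.
R_n/Ω = (48 × 12.03) / 2.0 = 288.8 kips.

R_n/Ω ≈ 289 kips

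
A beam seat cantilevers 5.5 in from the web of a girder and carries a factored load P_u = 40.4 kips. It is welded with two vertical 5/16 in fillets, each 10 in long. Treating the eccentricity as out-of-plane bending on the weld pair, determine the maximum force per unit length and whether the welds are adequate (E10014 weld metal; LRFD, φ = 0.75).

E100XX → F_EXX = 100 ksi.
L_w = 2 × 10 = 20 in; section modulus (unit throat) S = 2 × L²/6 = 33.33 in².
Direct shear f_v = P/L_w = 40.4/20 = 2.02 kip/in.
Moment M = P × e = 40.4 × 5.5 = 222.2 kip·in; bending f_b = M/S = 6.666 kip/in.
f_max = √(f_v² + f_b²) = √(2.02² + 6.666²) = 6.965 kip/in.
φr_n = 0.75 × 0.6 × 100 × (0.707 × 0.3125) = 9.942 kip/in → adequate.

f_max ≈ 6.97 kip/in; adequate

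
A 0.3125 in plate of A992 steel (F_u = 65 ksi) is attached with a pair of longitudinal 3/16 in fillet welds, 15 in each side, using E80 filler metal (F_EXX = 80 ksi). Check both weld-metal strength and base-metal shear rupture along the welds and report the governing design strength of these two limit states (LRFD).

φR_n ≈ 143 kip (weld metal governs)

t_e = 0.707 × 0.1875 = 0.1326 in; L = 30 in.
Weld metal: φR_n = 0.75 × 0.6 × 80 × 0.1326 × 30 = 143.2 kip.
Base metal (shear rupture): φR_n = 0.75 × 0.6 × 65 × 0.3125 × 30 = 274.2 kip.
Governing: weld metal.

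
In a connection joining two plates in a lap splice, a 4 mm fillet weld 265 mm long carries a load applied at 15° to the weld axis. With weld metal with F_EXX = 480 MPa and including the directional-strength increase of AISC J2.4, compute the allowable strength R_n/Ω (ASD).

R_n/Ω ≈ 115 kN

t_e = 0.707 × 4 = 2.828 mm; A_we = 2.828 × 265 = 749.4 mm².
Directional factor: 1.0 + 0.5 sin^1.5(15°) = 1.066.
F_nw = 0.6 × 480 × 1.066 = 307 MPa.
R_n/Ω = (307 × 749.4) / 2.0 × 10⁻³ = 115 kN.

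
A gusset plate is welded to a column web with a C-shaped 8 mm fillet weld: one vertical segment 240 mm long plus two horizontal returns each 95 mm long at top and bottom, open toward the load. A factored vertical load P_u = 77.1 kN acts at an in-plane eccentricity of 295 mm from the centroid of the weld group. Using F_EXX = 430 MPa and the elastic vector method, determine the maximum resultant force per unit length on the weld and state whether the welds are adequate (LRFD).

Total weld length L_w = 430 mm. Treat welds as unit-width lines.
Centroid: x̄ = 2×95×47.5 / 430 = 20.99 mm from the vertical weld.
Polar moment about centroid: J = I_x + I_y = [240³/12 + 2×95×120²] + [240×20.99² + 2(95³/12 + 95×26.51²)] = 4270000 mm³.
Direct shear f_v = P/L_w = 77.1×10³ / 430 = 179.3 N/mm (vertical).
Torsion M = P·e = 77.1×10³ × 295 = 22744000 N·mm.
Critical point at (x, y) = (74.01, 120) from centroid. f_tx = M·y/J = 639.2 N/mm; f_ty = M·x/J = 394.2 N/mm.
Resultant f_max = √[f_tx² + (f_v + f_ty)²] = √[639.2² + (179.3 + 394.2)²] = 858.8 N/mm.
Capacity per unit length: φr_n = 0.75 × 0.6 × 430 × (0.707 × 8) = 1094 N/mm.
858.8 ≤ 1094 → adequate.

f_max ≈ 859 N/mm; adequate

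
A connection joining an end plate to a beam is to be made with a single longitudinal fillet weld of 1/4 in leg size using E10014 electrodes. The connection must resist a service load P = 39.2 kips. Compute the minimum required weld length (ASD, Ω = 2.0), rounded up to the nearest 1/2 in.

L = 7.5 in

E100XX → F_EXX = 100 ksi.
Throat t_e = 0.707 × 0.25 = 0.1767 in.
r_n/Ω = (0.6 × 100 × 0.1767) / 2.0 = 5.302 kip/in.
L_req = P / (r_n/Ω) = 39.2 / 5.302 = 7.393 in total.
Round up → use L = 7.5 in.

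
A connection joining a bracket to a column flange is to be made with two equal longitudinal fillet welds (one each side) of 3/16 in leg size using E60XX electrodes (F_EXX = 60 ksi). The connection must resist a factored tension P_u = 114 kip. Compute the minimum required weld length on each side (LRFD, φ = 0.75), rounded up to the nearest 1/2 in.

Throat t_e = 0.707 × 0.1875 = 0.1326 in.
φr_n = 0.75 × 0.6 × 60 × 0.1326 = 3.579 kip/in.
L_req = P_u / φr_n = 114 / 3.579 = 31.85 in total.
Per side: 31.85 / 2 = 15.93 in.
Round up → use L = 16 in on each side.

L = 16 in on each side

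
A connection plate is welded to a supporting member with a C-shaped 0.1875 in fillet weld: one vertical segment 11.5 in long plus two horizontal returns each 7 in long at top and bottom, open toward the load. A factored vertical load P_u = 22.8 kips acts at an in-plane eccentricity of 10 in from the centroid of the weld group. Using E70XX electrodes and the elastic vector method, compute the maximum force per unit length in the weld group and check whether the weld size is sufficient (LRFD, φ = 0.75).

f_max ≈ 3.08 kip/in; adequate

E70XX → F_EXX = 70 ksi.
Total weld length L_w = 25.5 in. Treat welds as unit-width lines.
Centroid: x̄ = 2×7×3.5 / 25.5 = 1.922 in from the vertical weld.
Polar moment about centroid: J = I_x + I_y = [11.5³/12 + 2×7×5.75²] + [11.5×1.922² + 2(7³/12 + 7×1.578²)] = 724.1 in³.
Direct shear f_v = P/L_w = 22.8 / 25.5 = 0.8941 kip/in (vertical).
Torsion M = P·e = 22.8 × 10 = 228 kip·in.
Critical point at (x, y) = (5.078, 5.75) from centroid. f_tx = M·y/J = 1.81 kip/in; f_ty = M·x/J = 1.599 kip/in.
Resultant f_max = √[f_tx² + (f_v + f_ty)²] = √[1.81² + (0.8941 + 1.599)²] = 3.081 kip/in.
Capacity per unit length: φr_n = 0.75 × 0.6 × 70 × (0.707 × 0.1875) = 4.176 kip/in.
3.081 ≤ 4.176 → adequate.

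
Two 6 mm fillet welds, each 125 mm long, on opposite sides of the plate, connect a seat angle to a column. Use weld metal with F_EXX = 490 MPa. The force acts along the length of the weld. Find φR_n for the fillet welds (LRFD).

Effective throat t_e = 0.707 × 6 = 4.242 mm.
Total length L = 250 mm; A_we = 4.242 × 250 = 1060 mm².
F_nw = 0.6 F_EXX = 0.6 × 490 = 294 MPa.
φR_n = 0.75 × 294 × 1060 × 10⁻³ = 233.8 kN.

φR_n ≈ 234 kN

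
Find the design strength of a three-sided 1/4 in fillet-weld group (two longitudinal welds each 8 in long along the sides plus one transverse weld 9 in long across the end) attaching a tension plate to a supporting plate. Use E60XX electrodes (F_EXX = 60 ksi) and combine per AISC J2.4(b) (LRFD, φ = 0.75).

t_e = 0.707 × 0.25 = 0.1767 in.
R_nwl = 0.6 × 60 × 0.1767 × 16 = 101.8 kips (longitudinal, 2 welds).
R_nwt = 0.6 × 60 × 0.1767 × 9 = 57.27 kips (transverse, base value).
(i) R_nwl + R_nwt = 159.1 kips; (ii) 0.85 R_nwl + 1.5 R_nwt = 172.4 kips.
R_n = max = 172.4 kips [governs: (ii)]; φR_n = 129.3 kips.

φR_n ≈ 129 kips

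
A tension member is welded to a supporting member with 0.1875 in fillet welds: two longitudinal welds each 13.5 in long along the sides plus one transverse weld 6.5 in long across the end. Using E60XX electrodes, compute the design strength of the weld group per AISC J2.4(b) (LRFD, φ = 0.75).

φR_n ≈ 120 kips

E60XX → F_EXX = 60 ksi.
t_e = 0.707 × 0.1875 = 0.1326 in.
R_nwl = 0.6 × 60 × 0.1326 × 27 = 128.9 kips (longitudinal, 2 welds).
R_nwt = 0.6 × 60 × 0.1326 × 6.5 = 31.02 kips (transverse, base value).
(i) R_nwl + R_nwt = 159.9 kips; (ii) 0.85 R_nwl + 1.5 R_nwt = 156.1 kips.
R_n = max = 159.9 kips [governs: (i)]; φR_n = 119.9 kips.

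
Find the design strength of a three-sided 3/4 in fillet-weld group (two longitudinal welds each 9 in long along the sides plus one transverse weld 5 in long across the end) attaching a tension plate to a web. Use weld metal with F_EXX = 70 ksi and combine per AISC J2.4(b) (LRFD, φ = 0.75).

t_e = 0.707 × 0.75 = 0.5302 in.
R_nwl = 0.6 × 70 × 0.5302 × 18 = 400.9 kip (longitudinal, 2 welds).
R_nwt = 0.6 × 70 × 0.5302 × 5 = 111.4 kip (transverse, base value).
(i) R_nwl + R_nwt = 512.2 kip; (ii) 0.85 R_nwl + 1.5 R_nwt = 507.8 kip.
R_n = max = 512.2 kip [governs: (i)]; φR_n = 384.2 kip.

φR_n ≈ 384 kip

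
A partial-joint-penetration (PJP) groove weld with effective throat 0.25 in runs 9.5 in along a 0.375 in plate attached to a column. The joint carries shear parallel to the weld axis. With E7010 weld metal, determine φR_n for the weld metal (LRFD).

E70XX → F_EXX = 70 ksi.
Effective throat (given) t_e = 0.25 in.
A_we = 0.25 × 9.5 = 2.375 in².
F_nw = 0.6 F_EXX = 42 ksi.
φR_n = 0.75 × 42 × 2.375 = 74.81 kip.

φR_n ≈ 74.8 kip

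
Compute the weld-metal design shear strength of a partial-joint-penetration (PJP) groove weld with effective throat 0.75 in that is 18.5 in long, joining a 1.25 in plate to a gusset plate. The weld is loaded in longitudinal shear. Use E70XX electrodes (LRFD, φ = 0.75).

φR_n ≈ 437 kip

E70XX → F_EXX = 70 ksi.
Effective throat (given) t_e = 0.75 in.
A_we = 0.75 × 18.5 = 13.88 in².
F_nw = 0.6 F_EXX = 42 ksi.
φR_n = 0.75 × 42 × 13.88 = 437.1 kip.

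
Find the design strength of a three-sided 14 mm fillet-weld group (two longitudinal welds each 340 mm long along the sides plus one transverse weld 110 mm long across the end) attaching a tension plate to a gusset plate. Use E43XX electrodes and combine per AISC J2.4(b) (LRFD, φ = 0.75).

E43XX → F_EXX = 430 MPa.
t_e = 0.707 × 14 = 9.898 mm.
R_nwl = 0.6 × 430 × 9.898 × 680 × 10⁻³ = 1737 kN (longitudinal, 2 welds).
R_nwt = 0.6 × 430 × 9.898 × 110 × 10⁻³ = 280.9 kN (transverse, base value).
(i) R_nwl + R_nwt = 2017 kN; (ii) 0.85 R_nwl + 1.5 R_nwt = 1897 kN.
R_n = max = 2017 kN [governs: (i)]; φR_n = 1513 kN.

φR_n ≈ 1510 kN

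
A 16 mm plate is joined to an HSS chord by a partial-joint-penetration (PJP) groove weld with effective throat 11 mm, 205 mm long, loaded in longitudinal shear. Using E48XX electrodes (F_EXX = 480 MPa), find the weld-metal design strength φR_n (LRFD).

Effective throat (given) t_e = 11 mm.
A_we = 11 × 205 = 2255 mm².
F_nw = 0.6 F_EXX = 288 MPa.
φR_n = 0.75 × 288 × 2255 × 10⁻³ = 487.1 kN.

φR_n ≈ 487 kN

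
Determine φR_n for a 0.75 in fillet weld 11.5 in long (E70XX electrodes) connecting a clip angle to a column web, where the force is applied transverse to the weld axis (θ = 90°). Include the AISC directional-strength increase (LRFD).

φR_n ≈ 288 kips

E70XX → F_EXX = 70 ksi.
t_e = 0.707 × 0.75 = 0.5302 in; A_we = 0.5302 × 11.5 = 6.098 in².
Directional factor: 1.0 + 0.5 sin^1.5(90°) = 1.5.
F_nw = 0.6 × 70 × 1.5 = 63 ksi.
φR_n = 0.75 × 63 × 6.098 = 288.1 kips.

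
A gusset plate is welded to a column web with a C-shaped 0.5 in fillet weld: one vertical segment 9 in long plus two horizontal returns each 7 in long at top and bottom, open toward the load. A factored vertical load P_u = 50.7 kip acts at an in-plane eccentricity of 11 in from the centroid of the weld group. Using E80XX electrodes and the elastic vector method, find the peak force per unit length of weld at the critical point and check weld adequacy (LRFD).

f_max ≈ 9.63 kip/in; adequate

E80XX → F_EXX = 80 ksi.
Total weld length L_w = 23 in. Treat welds as unit-width lines.
Centroid: x̄ = 2×7×3.5 / 23 = 2.13 in from the vertical weld.
Polar moment about centroid: J = I_x + I_y = [9³/12 + 2×7×4.5²] + [9×2.13² + 2(7³/12 + 7×1.37²)] = 468.5 in³.
Direct shear f_v = P/L_w = 50.7 / 23 = 2.204 kip/in (vertical).
Torsion M = P·e = 50.7 × 11 = 557.7 kip·in.
Critical point at (x, y) = (4.87, 4.5) from centroid. f_tx = M·y/J = 5.356 kip/in; f_ty = M·x/J = 5.796 kip/in.
Resultant f_max = √[f_tx² + (f_v + f_ty)²] = √[5.356² + (2.204 + 5.796)²] = 9.628 kip/in.
Capacity per unit length: φr_n = 0.75 × 0.6 × 80 × (0.707 × 0.5) = 12.73 kip/in.
9.628 ≤ 12.73 → adequate.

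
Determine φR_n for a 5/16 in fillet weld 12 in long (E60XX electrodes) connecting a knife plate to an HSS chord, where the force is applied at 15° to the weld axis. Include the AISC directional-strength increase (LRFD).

φR_n ≈ 76.3 kips

E60XX → F_EXX = 60 ksi.
t_e = 0.707 × 0.3125 = 0.2209 in; A_we = 0.2209 × 12 = 2.651 in².
Directional factor: 1.0 + 0.5 sin^1.5(15°) = 1.066.
F_nw = 0.6 × 60 × 1.066 = 38.37 ksi.
φR_n = 0.75 × 38.37 × 2.651 = 76.3 kips.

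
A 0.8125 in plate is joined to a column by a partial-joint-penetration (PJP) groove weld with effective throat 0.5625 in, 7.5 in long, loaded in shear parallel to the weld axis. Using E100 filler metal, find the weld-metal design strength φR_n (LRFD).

φR_n ≈ 190 kip

E100XX → F_EXX = 100 ksi.
Effective throat (given) t_e = 0.5625 in.
A_we = 0.5625 × 7.5 = 4.219 in².
F_nw = 0.6 F_EXX = 60 ksi.
φR_n = 0.75 × 60 × 4.219 = 189.8 kip.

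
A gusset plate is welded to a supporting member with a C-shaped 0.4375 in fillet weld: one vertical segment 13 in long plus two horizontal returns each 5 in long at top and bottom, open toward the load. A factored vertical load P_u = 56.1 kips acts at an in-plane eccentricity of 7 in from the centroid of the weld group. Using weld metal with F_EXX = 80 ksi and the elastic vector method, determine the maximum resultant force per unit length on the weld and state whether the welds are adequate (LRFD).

Total weld length L_w = 23 in. Treat welds as unit-width lines.
Centroid: x̄ = 2×5×2.5 / 23 = 1.087 in from the vertical weld.
Polar moment about centroid: J = I_x + I_y = [13³/12 + 2×5×6.5²] + [13×1.087² + 2(5³/12 + 5×1.413²)] = 661.7 in³.
Direct shear f_v = P/L_w = 56.1 / 23 = 2.439 kip/in (vertical).
Torsion M = P·e = 56.1 × 7 = 392.7 kip·in.
Critical point at (x, y) = (3.913, 6.5) from centroid. f_tx = M·y/J = 3.857 kip/in; f_ty = M·x/J = 2.322 kip/in.
Resultant f_max = √[f_tx² + (f_v + f_ty)²] = √[3.857² + (2.439 + 2.322)²] = 6.128 kip/in.
Capacity per unit length: φr_n = 0.75 × 0.6 × 80 × (0.707 × 0.4375) = 11.14 kip/in.
6.128 ≤ 11.14 → adequate.

f_max ≈ 6.13 kip/in; adequate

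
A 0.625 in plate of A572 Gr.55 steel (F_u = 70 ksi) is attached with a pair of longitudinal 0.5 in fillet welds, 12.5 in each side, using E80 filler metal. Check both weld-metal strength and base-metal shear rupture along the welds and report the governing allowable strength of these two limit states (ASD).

R_n/Ω ≈ 212 kip (weld metal governs)

E80XX → F_EXX = 80 ksi.
t_e = 0.707 × 0.5 = 0.3535 in; L = 25 in.
Weld metal: R_n/Ω = (1/2.0) × 0.6 × 80 × 0.3535 × 25 = 212.1 kip.
Base metal (shear rupture): R_n/Ω = (1/2.0) × 0.6 × 70 × 0.625 × 25 = 328.1 kip.
Governing: weld metal.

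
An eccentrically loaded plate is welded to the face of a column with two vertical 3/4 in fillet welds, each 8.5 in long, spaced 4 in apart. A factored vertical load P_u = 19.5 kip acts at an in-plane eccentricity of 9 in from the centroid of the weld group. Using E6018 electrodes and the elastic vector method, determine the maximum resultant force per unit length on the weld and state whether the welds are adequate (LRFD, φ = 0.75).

f_max ≈ 5.43 kip/in; adequate

E60XX → F_EXX = 60 ksi.
Total weld length L_w = 17 in. Treat welds as unit-width lines.
Polar moment about centroid: J = 2[d³/12 + d(b/2)²] = 2[8.5³/12 + 8.5×2²] = 170.4 in³.
Direct shear f_v = P/L_w = 19.5 / 17 = 1.147 kip/in (vertical).
Torsion M = P·e = 19.5 × 9 = 175.5 kip·in.
Critical point at (x, y) = (2, 4.25) from centroid. f_tx = M·y/J = 4.378 kip/in; f_ty = M·x/J = 2.06 kip/in.
Resultant f_max = √[f_tx² + (f_v + f_ty)²] = √[4.378² + (1.147 + 2.06)²] = 5.428 kip/in.
Capacity per unit length: φr_n = 0.75 × 0.6 × 60 × (0.707 × 0.75) = 14.32 kip/in.
5.428 ≤ 14.32 → adequate.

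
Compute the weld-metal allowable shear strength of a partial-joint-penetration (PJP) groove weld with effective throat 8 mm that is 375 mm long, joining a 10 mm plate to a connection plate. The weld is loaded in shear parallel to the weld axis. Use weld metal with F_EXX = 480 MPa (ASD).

Effective throat (given) t_e = 8 mm.
A_we = 8 × 375 = 3000 mm².
F_nw = 0.6 F_EXX = 288 MPa.
R_n/Ω = (288 × 3000) / 2.0 × 10⁻³ = 432 kN.

R_n/Ω ≈ 432 kN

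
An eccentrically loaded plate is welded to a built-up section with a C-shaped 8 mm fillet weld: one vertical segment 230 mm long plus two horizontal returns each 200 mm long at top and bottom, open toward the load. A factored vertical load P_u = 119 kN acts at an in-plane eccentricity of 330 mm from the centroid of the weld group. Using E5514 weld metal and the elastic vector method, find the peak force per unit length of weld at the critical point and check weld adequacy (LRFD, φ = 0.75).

f_max ≈ 923 N/mm; adequate

E55XX → F_EXX = 550 MPa.
Total weld length L_w = 630 mm. Treat welds as unit-width lines.
Centroid: x̄ = 2×200×100 / 630 = 63.49 mm from the vertical weld.
Polar moment about centroid: J = I_x + I_y = [230³/12 + 2×200×115²] + [230×63.49² + 2(200³/12 + 200×36.51²)] = 9098000 mm³.
Direct shear f_v = P/L_w = 119×10³ / 630 = 188.9 N/mm (vertical).
Torsion M = P·e = 119×10³ × 330 = 39270000 N·mm.
Critical point at (x, y) = (136.5, 115) from centroid. f_tx = M·y/J = 496.4 N/mm; f_ty = M·x/J = 589.2 N/mm.
Resultant f_max = √[f_tx² + (f_v + f_ty)²] = √[496.4² + (188.9 + 589.2)²] = 923 N/mm.
Capacity per unit length: φr_n = 0.75 × 0.6 × 550 × (0.707 × 8) = 1400 N/mm.
923 ≤ 1400 → adequate.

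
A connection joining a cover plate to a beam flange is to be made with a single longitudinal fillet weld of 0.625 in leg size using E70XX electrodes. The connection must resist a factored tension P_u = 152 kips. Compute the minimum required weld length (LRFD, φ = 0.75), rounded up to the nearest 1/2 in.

L = 11 in

E70XX → F_EXX = 70 ksi.
Throat t_e = 0.707 × 0.625 = 0.4419 in.
φr_n = 0.75 × 0.6 × 70 × 0.4419 = 13.92 kips/in.
L_req = P_u / φr_n = 152 / 13.92 = 10.92 in total.
Round up → use L = 11 in.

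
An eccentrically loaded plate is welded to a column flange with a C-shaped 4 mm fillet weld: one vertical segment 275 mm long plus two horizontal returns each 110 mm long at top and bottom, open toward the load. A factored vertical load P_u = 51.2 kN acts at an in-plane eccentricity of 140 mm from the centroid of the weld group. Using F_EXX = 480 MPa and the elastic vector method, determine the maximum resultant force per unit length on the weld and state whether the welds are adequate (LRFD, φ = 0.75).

Total weld length L_w = 495 mm. Treat welds as unit-width lines.
Centroid: x̄ = 2×110×55 / 495 = 24.44 mm from the vertical weld.
Polar moment about centroid: J = I_x + I_y = [275³/12 + 2×110×137.5²] + [275×24.44² + 2(110³/12 + 110×30.56²)] = 6484000 mm³.
Direct shear f_v = P/L_w = 51.2×10³ / 495 = 103.4 N/mm (vertical).
Torsion M = P·e = 51.2×10³ × 140 = 7168000 N·mm.
Critical point at (x, y) = (85.56, 137.5) from centroid. f_tx = M·y/J = 152 N/mm; f_ty = M·x/J = 94.58 N/mm.
Resultant f_max = √[f_tx² + (f_v + f_ty)²] = √[152² + (103.4 + 94.58)²] = 249.6 N/mm.
Capacity per unit length: φr_n = 0.75 × 0.6 × 480 × (0.707 × 4) = 610.8 N/mm.
249.6 ≤ 610.8 → adequate.

f_max ≈ 250 N/mm; adequate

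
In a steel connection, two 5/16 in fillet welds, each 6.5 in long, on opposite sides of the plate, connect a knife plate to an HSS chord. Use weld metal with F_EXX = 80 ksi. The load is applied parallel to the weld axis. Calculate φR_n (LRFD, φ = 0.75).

Effective throat t_e = 0.707 × 0.3125 = 0.2209 in.
Total length L = 13 in; A_we = 0.2209 × 13 = 2.872 in².
F_nw = 0.6 F_EXX = 0.6 × 80 = 48 ksi.
φR_n = 0.75 × 48 × 2.872 = 103.4 kips.

φR_n ≈ 103 kips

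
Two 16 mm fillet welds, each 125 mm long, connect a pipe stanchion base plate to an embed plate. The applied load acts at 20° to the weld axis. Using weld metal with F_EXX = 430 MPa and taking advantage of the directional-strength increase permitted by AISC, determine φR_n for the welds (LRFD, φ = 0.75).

t_e = 0.707 × 16 = 11.31 mm; A_we = 11.31 × 250 = 2828 mm².
Directional factor: 1.0 + 0.5 sin^1.5(20°) = 1.1.
F_nw = 0.6 × 430 × 1.1 = 283.8 MPa.
φR_n = 0.75 × 283.8 × 2828 × 10⁻³ = 601.9 kN.

φR_n ≈ 602 kN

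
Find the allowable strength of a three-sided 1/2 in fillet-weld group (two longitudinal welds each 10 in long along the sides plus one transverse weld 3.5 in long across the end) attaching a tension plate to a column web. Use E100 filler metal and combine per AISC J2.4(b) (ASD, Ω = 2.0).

R_n/Ω ≈ 249 kip

E100XX → F_EXX = 100 ksi.
t_e = 0.707 × 0.5 = 0.3535 in.
R_nwl = 0.6 × 100 × 0.3535 × 20 = 424.2 kip (longitudinal, 2 welds).
R_nwt = 0.6 × 100 × 0.3535 × 3.5 = 74.23 kip (transverse, base value).
(i) R_nwl + R_nwt = 498.4 kip; (ii) 0.85 R_nwl + 1.5 R_nwt = 471.9 kip.
R_n = max = 498.4 kip [governs: (i)]; R_n/Ω = 249.2 kip.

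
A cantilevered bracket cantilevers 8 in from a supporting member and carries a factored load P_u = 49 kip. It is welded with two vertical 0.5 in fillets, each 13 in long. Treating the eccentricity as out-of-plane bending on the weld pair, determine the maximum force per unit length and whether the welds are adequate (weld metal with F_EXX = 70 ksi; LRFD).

L_w = 2 × 13 = 26 in; section modulus (unit throat) S = 2 × L²/6 = 56.33 in².
Direct shear f_v = P/L_w = 49/26 = 1.885 kip/in.
Moment M = P × e = 49 × 8 = 392 kip·in; bending f_b = M/S = 6.959 kip/in.
f_max = √(f_v² + f_b²) = √(1.885² + 6.959²) = 7.209 kip/in.
φr_n = 0.75 × 0.6 × 70 × (0.707 × 0.5) = 11.14 kip/in → adequate.

f_max ≈ 7.21 kip/in; adequate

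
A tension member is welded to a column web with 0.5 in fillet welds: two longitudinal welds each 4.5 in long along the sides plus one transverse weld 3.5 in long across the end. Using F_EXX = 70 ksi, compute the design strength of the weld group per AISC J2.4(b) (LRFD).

t_e = 0.707 × 0.5 = 0.3535 in.
R_nwl = 0.6 × 70 × 0.3535 × 9 = 133.6 kips (longitudinal, 2 welds).
R_nwt = 0.6 × 70 × 0.3535 × 3.5 = 51.96 kips (transverse, base value).
(i) R_nwl + R_nwt = 185.6 kips; (ii) 0.85 R_nwl + 1.5 R_nwt = 191.5 kips.
R_n = max = 191.5 kips [governs: (ii)]; φR_n = 143.6 kips.

φR_n ≈ 144 kips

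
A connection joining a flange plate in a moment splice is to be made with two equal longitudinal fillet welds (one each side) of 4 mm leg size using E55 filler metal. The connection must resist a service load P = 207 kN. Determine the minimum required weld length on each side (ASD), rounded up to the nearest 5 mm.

E55XX → F_EXX = 550 MPa.
Throat t_e = 0.707 × 4 = 2.828 mm.
r_n/Ω = (0.6 × 550 × 2.828) / 2.0 = 466.6 N/mm = 0.4666 kN/mm.
L_req = P / (r_n/Ω) = 207 / 0.4666 = 443.6 mm total.
Per side: 443.6 / 2 = 221.8 mm.
Round up → use L = 225 mm on each side.

L = 225 mm on each side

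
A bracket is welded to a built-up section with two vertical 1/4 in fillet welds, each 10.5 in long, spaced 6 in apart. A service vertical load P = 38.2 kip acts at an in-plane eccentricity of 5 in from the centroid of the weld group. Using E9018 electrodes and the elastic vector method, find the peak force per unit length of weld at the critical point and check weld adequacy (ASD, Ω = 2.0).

f_max ≈ 4.23 kip/in; adequate

E90XX → F_EXX = 90 ksi.
Total weld length L_w = 21 in. Treat welds as unit-width lines.
Polar moment about centroid: J = 2[d³/12 + d(b/2)²] = 2[10.5³/12 + 10.5×3²] = 381.9 in³.
Direct shear f_v = P/L_w = 38.2 / 21 = 1.819 kip/in (vertical).
Torsion M = P·e = 38.2 × 5 = 191 kip·in.
Critical point at (x, y) = (3, 5.25) from centroid. f_tx = M·y/J = 2.625 kip/in; f_ty = M·x/J = 1.5 kip/in.
Resultant f_max = √[f_tx² + (f_v + f_ty)²] = √[2.625² + (1.819 + 1.5)²] = 4.232 kip/in.
Capacity per unit length: r_n/Ω = (1/2.0) × 0.6 × 90 × (0.707 × 0.25) = 4.772 kip/in.
4.232 ≤ 4.772 → adequate.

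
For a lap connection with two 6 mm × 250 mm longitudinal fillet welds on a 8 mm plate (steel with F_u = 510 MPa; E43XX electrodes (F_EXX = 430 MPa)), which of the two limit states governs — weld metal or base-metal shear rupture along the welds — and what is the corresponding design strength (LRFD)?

t_e = 0.707 × 6 = 4.242 mm; L = 500 mm.
Weld metal: φR_n = 0.75 × 0.6 × 430 × 4.242 × 500 × 10⁻³ = 410.4 kN.
Base metal (shear rupture): φR_n = 0.75 × 0.6 × 510 × 8 × 500 × 10⁻³ = 918 kN.
Governing: weld metal.

φR_n ≈ 410 kN (weld metal governs)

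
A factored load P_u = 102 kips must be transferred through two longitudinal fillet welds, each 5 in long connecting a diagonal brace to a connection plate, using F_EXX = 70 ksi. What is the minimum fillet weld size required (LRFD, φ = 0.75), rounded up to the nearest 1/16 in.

w = 1/2 in

Total weld length L = 10 in.
Required throat t_e = P_u / (φ × 0.6 F_EXX × L) = 102 / (0.75 × 0.6 × 70 × 10) = 0.3238 in.
Required leg w = t_e / 0.707 = 0.458 in → use 1/2 in.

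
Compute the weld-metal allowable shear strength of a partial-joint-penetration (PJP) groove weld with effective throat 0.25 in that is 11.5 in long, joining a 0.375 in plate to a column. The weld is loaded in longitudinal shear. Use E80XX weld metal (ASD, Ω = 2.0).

E80XX → F_EXX = 80 ksi.
Effective throat (given) t_e = 0.25 in.
A_we = 0.25 × 11.5 = 2.875 in².
F_nw = 0.6 F_EXX = 48 ksi.
R_n/Ω = (48 × 2.875) / 2.0 = 69 kip.

R_n/Ω ≈ 69 kip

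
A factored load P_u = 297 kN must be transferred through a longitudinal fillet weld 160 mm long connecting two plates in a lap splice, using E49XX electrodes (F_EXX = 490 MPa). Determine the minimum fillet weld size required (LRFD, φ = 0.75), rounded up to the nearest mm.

w = 12 mm

Total weld length L = 160 mm.
Required throat t_e = P_u / (φ × 0.6 F_EXX × L) = 297 / (0.75 × 0.6 × 490 × 160 × 10⁻³) = 8.418 mm.
Required leg w = t_e / 0.707 = 11.91 mm → use 12 mm.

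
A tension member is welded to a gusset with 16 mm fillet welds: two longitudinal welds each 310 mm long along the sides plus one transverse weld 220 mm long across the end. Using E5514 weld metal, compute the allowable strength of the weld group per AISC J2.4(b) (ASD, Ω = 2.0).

R_n/Ω ≈ 1600 kN

E55XX → F_EXX = 550 MPa.
t_e = 0.707 × 16 = 11.31 mm.
R_nwl = 0.6 × 550 × 11.31 × 620 × 10⁻³ = 2314 kN (longitudinal, 2 welds).
R_nwt = 0.6 × 550 × 11.31 × 220 × 10⁻³ = 821.3 kN (transverse, base value).
(i) R_nwl + R_nwt = 3136 kN; (ii) 0.85 R_nwl + 1.5 R_nwt = 3199 kN.
R_n = max = 3199 kN [governs: (ii)]; R_n/Ω = 1600 kN.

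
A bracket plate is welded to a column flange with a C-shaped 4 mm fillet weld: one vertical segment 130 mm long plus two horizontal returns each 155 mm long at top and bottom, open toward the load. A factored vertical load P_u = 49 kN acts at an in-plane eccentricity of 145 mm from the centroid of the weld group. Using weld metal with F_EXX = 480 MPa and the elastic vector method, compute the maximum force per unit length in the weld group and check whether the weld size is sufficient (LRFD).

Total weld length L_w = 440 mm. Treat welds as unit-width lines.
Centroid: x̄ = 2×155×77.5 / 440 = 54.6 mm from the vertical weld.
Polar moment about centroid: J = I_x + I_y = [130³/12 + 2×155×65²] + [130×54.6² + 2(155³/12 + 155×22.9²)] = 2664000 mm³.
Direct shear f_v = P/L_w = 49×10³ / 440 = 111.4 N/mm (vertical).
Torsion M = P·e = 49×10³ × 145 = 7105000 N·mm.
Critical point at (x, y) = (100.4, 65) from centroid. f_tx = M·y/J = 173.4 N/mm; f_ty = M·x/J = 267.8 N/mm.
Resultant f_max = √[f_tx² + (f_v + f_ty)²] = √[173.4² + (111.4 + 267.8)²] = 416.9 N/mm.
Capacity per unit length: φr_n = 0.75 × 0.6 × 480 × (0.707 × 4) = 610.8 N/mm.
416.9 ≤ 610.8 → adequate.

f_max ≈ 417 N/mm; adequate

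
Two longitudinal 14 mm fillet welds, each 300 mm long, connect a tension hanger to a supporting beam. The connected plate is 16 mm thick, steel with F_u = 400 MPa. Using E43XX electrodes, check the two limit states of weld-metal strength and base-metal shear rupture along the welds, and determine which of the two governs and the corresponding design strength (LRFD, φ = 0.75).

E43XX → F_EXX = 430 MPa.
t_e = 0.707 × 14 = 9.898 mm; L = 600 mm.
Weld metal: φR_n = 0.75 × 0.6 × 430 × 9.898 × 600 × 10⁻³ = 1149 kN.
Base metal (shear rupture): φR_n = 0.75 × 0.6 × 400 × 16 × 600 × 10⁻³ = 1728 kN.
Governing: weld metal.

φR_n ≈ 1150 kN (weld metal governs)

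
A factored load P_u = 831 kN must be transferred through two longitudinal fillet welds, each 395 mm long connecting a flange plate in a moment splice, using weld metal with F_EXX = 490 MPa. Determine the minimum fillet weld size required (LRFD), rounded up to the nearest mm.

Total weld length L = 790 mm.
Required throat t_e = P_u / (φ × 0.6 F_EXX × L) = 831 / (0.75 × 0.6 × 490 × 790 × 10⁻³) = 4.771 mm.
Required leg w = t_e / 0.707 = 6.748 mm → use 7 mm.

w = 7 mm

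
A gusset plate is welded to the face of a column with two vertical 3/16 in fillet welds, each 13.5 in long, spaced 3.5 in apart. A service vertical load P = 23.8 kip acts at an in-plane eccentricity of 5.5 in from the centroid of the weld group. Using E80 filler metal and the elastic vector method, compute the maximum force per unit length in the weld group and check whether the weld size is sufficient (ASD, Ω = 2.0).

f_max ≈ 2.24 kip/in; adequate

E80XX → F_EXX = 80 ksi.
Total weld length L_w = 27 in. Treat welds as unit-width lines.
Polar moment about centroid: J = 2[d³/12 + d(b/2)²] = 2[13.5³/12 + 13.5×1.75²] = 492.8 in³.
Direct shear f_v = P/L_w = 23.8 / 27 = 0.8815 kip/in (vertical).
Torsion M = P·e = 23.8 × 5.5 = 130.9 kip·in.
Critical point at (x, y) = (1.75, 6.75) from centroid. f_tx = M·y/J = 1.793 kip/in; f_ty = M·x/J = 0.4649 kip/in.
Resultant f_max = √[f_tx² + (f_v + f_ty)²] = √[1.793² + (0.8815 + 0.4649)²] = 2.242 kip/in.
Capacity per unit length: r_n/Ω = (1/2.0) × 0.6 × 80 × (0.707 × 0.1875) = 3.181 kip/in.
2.242 ≤ 3.181 → adequate.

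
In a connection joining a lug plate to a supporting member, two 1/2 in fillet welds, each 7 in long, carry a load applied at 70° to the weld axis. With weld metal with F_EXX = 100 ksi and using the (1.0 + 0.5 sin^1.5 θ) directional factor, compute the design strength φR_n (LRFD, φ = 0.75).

φR_n ≈ 324 kips

t_e = 0.707 × 0.5 = 0.3535 in; A_we = 0.3535 × 14 = 4.949 in².
Directional factor: 1.0 + 0.5 sin^1.5(70°) = 1.455.
F_nw = 0.6 × 100 × 1.455 = 87.33 ksi.
φR_n = 0.75 × 87.33 × 4.949 = 324.1 kips.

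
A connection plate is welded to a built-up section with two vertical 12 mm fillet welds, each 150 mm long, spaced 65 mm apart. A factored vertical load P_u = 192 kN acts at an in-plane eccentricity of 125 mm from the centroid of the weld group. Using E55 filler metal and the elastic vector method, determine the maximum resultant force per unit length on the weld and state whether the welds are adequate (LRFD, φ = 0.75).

E55XX → F_EXX = 550 MPa.
Total weld length L_w = 300 mm. Treat welds as unit-width lines.
Polar moment about centroid: J = 2[d³/12 + d(b/2)²] = 2[150³/12 + 150×32.5²] = 879400 mm³.
Direct shear f_v = P/L_w = 192×10³ / 300 = 640 N/mm (vertical).
Torsion M = P·e = 192×10³ × 125 = 24000000 N·mm.
Critical point at (x, y) = (32.5, 75) from centroid. f_tx = M·y/J = 2047 N/mm; f_ty = M·x/J = 887 N/mm.
Resultant f_max = √[f_tx² + (f_v + f_ty)²] = √[2047² + (640 + 887)²] = 2554 N/mm.
Capacity per unit length: φr_n = 0.75 × 0.6 × 550 × (0.707 × 12) = 2100 N/mm.
2554 > 2100 → NOT adequate.

f_max ≈ 2550 N/mm; NOT adequate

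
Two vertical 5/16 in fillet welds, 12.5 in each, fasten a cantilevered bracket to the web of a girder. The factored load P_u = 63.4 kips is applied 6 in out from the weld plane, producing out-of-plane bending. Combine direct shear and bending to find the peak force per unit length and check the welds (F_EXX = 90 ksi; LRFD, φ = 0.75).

L_w = 2 × 12.5 = 25 in; section modulus (unit throat) S = 2 × L²/6 = 52.08 in².
Direct shear f_v = P/L_w = 63.4/25 = 2.536 kip/in.
Moment M = P × e = 63.4 × 6 = 380.4 kip·in; bending f_b = M/S = 7.304 kip/in.
f_max = √(f_v² + f_b²) = √(2.536² + 7.304²) = 7.731 kip/in.
φr_n = 0.75 × 0.6 × 90 × (0.707 × 0.3125) = 8.948 kip/in → adequate.

f_max ≈ 7.73 kip/in; adequate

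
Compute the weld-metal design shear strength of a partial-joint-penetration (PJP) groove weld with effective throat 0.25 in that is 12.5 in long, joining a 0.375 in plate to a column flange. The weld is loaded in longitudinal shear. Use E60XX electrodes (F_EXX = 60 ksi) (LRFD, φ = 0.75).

Effective throat (given) t_e = 0.25 in.
A_we = 0.25 × 12.5 = 3.125 in².
F_nw = 0.6 F_EXX = 36 ksi.
φR_n = 0.75 × 36 × 3.125 = 84.38 kips.

φR_n ≈ 84.4 kips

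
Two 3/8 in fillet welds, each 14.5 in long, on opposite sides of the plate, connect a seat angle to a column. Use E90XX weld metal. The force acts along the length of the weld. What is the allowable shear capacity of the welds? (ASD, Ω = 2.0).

E90XX → F_EXX = 90 ksi.
Effective throat t_e = 0.707 × 0.375 = 0.2651 in.
Total length L = 29 in; A_we = 0.2651 × 29 = 7.689 in².
F_nw = 0.6 F_EXX = 0.6 × 90 = 54 ksi.
R_n = 54 × 7.689 = 415.2 kips; R_n/Ω = 415.2/2.0 = 207.6 kips.

R_n/Ω ≈ 208 kips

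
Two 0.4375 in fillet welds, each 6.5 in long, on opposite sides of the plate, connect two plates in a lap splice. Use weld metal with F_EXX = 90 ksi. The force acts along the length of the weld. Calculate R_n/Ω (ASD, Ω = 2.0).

Effective throat t_e = 0.707 × 0.4375 = 0.3093 in.
Total length L = 13 in; A_we = 0.3093 × 13 = 4.021 in².
F_nw = 0.6 F_EXX = 0.6 × 90 = 54 ksi.
R_n = 54 × 4.021 = 217.1 kip; R_n/Ω = 217.1/2.0 = 108.6 kip.

R_n/Ω ≈ 109 kip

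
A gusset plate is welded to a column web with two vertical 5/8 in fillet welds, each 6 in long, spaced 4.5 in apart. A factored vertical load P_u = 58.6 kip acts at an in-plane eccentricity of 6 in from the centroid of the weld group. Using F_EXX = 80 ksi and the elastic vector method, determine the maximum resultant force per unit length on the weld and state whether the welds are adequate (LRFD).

Total weld length L_w = 12 in. Treat welds as unit-width lines.
Polar moment about centroid: J = 2[d³/12 + d(b/2)²] = 2[6³/12 + 6×2.25²] = 96.75 in³.
Direct shear f_v = P/L_w = 58.6 / 12 = 4.883 kip/in (vertical).
Torsion M = P·e = 58.6 × 6 = 351.6 kip·in.
Critical point at (x, y) = (2.25, 3) from centroid. f_tx = M·y/J = 10.9 kip/in; f_ty = M·x/J = 8.177 kip/in.
Resultant f_max = √[f_tx² + (f_v + f_ty)²] = √[10.9² + (4.883 + 8.177)²] = 17.01 kip/in.
Capacity per unit length: φr_n = 0.75 × 0.6 × 80 × (0.707 × 0.625) = 15.91 kip/in.
17.01 > 15.91 → NOT adequate.

f_max ≈ 17 kip/in; NOT adequate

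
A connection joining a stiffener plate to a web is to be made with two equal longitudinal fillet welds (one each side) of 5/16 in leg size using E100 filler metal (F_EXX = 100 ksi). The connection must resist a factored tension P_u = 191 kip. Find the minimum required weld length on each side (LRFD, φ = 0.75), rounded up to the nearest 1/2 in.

L = 10 in on each side

Throat t_e = 0.707 × 0.3125 = 0.2209 in.
φr_n = 0.75 × 0.6 × 100 × 0.2209 = 9.942 kip/in.
L_req = P_u / φr_n = 191 / 9.942 = 19.21 in total.
Per side: 19.21 / 2 = 9.606 in.
Round up → use L = 10 in on each side.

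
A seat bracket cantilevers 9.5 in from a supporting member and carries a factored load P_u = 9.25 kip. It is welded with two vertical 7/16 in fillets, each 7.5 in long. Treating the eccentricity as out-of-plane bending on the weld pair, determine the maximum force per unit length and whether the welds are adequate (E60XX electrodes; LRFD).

f_max ≈ 4.73 kip/in; adequate

E60XX → F_EXX = 60 ksi.
L_w = 2 × 7.5 = 15 in; section modulus (unit throat) S = 2 × L²/6 = 18.75 in².
Direct shear f_v = P/L_w = 9.25/15 = 0.6167 kip/in.
Moment M = P × e = 9.25 × 9.5 = 87.875 kip·in; bending f_b = M/S = 4.687 kip/in.
f_max = √(f_v² + f_b²) = √(0.6167² + 4.687²) = 4.727 kip/in.
φr_n = 0.75 × 0.6 × 60 × (0.707 × 0.4375) = 8.351 kip/in → adequate.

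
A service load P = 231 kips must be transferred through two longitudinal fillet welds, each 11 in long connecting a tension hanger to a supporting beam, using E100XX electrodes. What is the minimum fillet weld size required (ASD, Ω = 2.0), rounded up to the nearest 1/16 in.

E100XX → F_EXX = 100 ksi.
Total weld length L = 22 in.
Required throat t_e = P × Ω / (0.6 F_EXX × L) = 231 × 2.0 / (0.6 × 100 × 22) = 0.35 in.
Required leg w = t_e / 0.707 = 0.495 in → use 1/2 in.

w = 1/2 in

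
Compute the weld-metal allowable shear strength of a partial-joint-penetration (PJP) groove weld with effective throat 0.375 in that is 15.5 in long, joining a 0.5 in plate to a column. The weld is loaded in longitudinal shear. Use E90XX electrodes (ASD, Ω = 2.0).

R_n/Ω ≈ 157 kip

E90XX → F_EXX = 90 ksi.
Effective throat (given) t_e = 0.375 in.
A_we = 0.375 × 15.5 = 5.812 in².
F_nw = 0.6 F_EXX = 54 ksi.
R_n/Ω = (54 × 5.812) / 2.0 = 156.9 kip.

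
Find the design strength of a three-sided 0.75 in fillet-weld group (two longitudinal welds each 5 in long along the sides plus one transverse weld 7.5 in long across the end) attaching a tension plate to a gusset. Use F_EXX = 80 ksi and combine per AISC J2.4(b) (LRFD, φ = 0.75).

t_e = 0.707 × 0.75 = 0.5302 in.
R_nwl = 0.6 × 80 × 0.5302 × 10 = 254.5 kips (longitudinal, 2 welds).
R_nwt = 0.6 × 80 × 0.5302 × 7.5 = 190.9 kips (transverse, base value).
(i) R_nwl + R_nwt = 445.4 kips; (ii) 0.85 R_nwl + 1.5 R_nwt = 502.7 kips.
R_n = max = 502.7 kips [governs: (ii)]; φR_n = 377 kips.

φR_n ≈ 377 kips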